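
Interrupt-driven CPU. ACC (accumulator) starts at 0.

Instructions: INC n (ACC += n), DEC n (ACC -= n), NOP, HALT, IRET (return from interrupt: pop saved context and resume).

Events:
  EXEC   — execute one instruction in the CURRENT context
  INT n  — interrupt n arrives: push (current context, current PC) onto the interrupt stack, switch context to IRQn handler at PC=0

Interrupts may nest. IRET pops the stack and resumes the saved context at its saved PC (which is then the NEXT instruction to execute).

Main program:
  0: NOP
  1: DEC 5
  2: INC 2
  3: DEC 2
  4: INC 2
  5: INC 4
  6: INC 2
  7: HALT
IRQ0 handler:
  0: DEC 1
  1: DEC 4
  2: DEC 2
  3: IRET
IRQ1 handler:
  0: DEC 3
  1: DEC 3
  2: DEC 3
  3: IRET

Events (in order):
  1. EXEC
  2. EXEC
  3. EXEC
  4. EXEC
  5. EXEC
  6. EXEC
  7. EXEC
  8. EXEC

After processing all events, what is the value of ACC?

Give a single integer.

Answer: 3

Derivation:
Event 1 (EXEC): [MAIN] PC=0: NOP
Event 2 (EXEC): [MAIN] PC=1: DEC 5 -> ACC=-5
Event 3 (EXEC): [MAIN] PC=2: INC 2 -> ACC=-3
Event 4 (EXEC): [MAIN] PC=3: DEC 2 -> ACC=-5
Event 5 (EXEC): [MAIN] PC=4: INC 2 -> ACC=-3
Event 6 (EXEC): [MAIN] PC=5: INC 4 -> ACC=1
Event 7 (EXEC): [MAIN] PC=6: INC 2 -> ACC=3
Event 8 (EXEC): [MAIN] PC=7: HALT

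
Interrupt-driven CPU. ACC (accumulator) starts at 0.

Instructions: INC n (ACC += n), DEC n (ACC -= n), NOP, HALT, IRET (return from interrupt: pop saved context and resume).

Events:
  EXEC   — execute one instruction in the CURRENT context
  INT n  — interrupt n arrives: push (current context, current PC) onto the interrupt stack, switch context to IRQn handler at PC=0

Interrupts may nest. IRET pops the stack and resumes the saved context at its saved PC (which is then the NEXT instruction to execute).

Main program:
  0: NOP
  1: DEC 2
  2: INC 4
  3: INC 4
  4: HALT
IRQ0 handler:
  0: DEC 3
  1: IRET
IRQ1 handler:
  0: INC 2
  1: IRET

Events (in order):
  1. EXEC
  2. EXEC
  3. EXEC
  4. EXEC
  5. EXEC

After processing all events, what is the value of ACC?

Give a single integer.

Event 1 (EXEC): [MAIN] PC=0: NOP
Event 2 (EXEC): [MAIN] PC=1: DEC 2 -> ACC=-2
Event 3 (EXEC): [MAIN] PC=2: INC 4 -> ACC=2
Event 4 (EXEC): [MAIN] PC=3: INC 4 -> ACC=6
Event 5 (EXEC): [MAIN] PC=4: HALT

Answer: 6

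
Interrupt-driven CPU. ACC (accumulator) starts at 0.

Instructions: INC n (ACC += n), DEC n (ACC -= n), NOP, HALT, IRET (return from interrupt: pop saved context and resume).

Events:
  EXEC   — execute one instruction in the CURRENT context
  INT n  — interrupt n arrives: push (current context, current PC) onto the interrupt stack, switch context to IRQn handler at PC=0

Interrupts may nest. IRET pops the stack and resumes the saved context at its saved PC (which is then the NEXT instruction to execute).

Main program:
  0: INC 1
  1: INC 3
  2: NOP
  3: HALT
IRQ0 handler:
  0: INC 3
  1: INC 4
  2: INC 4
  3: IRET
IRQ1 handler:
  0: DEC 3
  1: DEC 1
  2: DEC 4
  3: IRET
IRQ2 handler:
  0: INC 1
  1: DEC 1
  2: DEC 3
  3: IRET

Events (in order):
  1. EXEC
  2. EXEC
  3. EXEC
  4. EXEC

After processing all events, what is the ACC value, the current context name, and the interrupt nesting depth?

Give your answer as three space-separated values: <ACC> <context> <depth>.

Event 1 (EXEC): [MAIN] PC=0: INC 1 -> ACC=1
Event 2 (EXEC): [MAIN] PC=1: INC 3 -> ACC=4
Event 3 (EXEC): [MAIN] PC=2: NOP
Event 4 (EXEC): [MAIN] PC=3: HALT

Answer: 4 MAIN 0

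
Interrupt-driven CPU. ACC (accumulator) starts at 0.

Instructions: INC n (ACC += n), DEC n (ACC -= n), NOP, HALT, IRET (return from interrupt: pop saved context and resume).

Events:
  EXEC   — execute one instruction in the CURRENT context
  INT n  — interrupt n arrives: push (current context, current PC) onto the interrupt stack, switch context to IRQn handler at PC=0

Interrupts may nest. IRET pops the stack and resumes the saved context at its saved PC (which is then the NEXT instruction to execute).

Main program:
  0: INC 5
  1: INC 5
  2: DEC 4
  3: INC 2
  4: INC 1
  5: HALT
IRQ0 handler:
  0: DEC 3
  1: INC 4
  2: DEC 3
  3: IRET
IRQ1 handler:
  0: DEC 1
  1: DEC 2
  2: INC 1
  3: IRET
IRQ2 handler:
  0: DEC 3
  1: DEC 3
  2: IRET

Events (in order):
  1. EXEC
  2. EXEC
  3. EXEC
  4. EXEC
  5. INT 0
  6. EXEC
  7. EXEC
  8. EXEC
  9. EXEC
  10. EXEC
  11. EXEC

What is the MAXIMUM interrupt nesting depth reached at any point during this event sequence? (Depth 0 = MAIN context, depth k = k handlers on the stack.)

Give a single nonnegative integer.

Answer: 1

Derivation:
Event 1 (EXEC): [MAIN] PC=0: INC 5 -> ACC=5 [depth=0]
Event 2 (EXEC): [MAIN] PC=1: INC 5 -> ACC=10 [depth=0]
Event 3 (EXEC): [MAIN] PC=2: DEC 4 -> ACC=6 [depth=0]
Event 4 (EXEC): [MAIN] PC=3: INC 2 -> ACC=8 [depth=0]
Event 5 (INT 0): INT 0 arrives: push (MAIN, PC=4), enter IRQ0 at PC=0 (depth now 1) [depth=1]
Event 6 (EXEC): [IRQ0] PC=0: DEC 3 -> ACC=5 [depth=1]
Event 7 (EXEC): [IRQ0] PC=1: INC 4 -> ACC=9 [depth=1]
Event 8 (EXEC): [IRQ0] PC=2: DEC 3 -> ACC=6 [depth=1]
Event 9 (EXEC): [IRQ0] PC=3: IRET -> resume MAIN at PC=4 (depth now 0) [depth=0]
Event 10 (EXEC): [MAIN] PC=4: INC 1 -> ACC=7 [depth=0]
Event 11 (EXEC): [MAIN] PC=5: HALT [depth=0]
Max depth observed: 1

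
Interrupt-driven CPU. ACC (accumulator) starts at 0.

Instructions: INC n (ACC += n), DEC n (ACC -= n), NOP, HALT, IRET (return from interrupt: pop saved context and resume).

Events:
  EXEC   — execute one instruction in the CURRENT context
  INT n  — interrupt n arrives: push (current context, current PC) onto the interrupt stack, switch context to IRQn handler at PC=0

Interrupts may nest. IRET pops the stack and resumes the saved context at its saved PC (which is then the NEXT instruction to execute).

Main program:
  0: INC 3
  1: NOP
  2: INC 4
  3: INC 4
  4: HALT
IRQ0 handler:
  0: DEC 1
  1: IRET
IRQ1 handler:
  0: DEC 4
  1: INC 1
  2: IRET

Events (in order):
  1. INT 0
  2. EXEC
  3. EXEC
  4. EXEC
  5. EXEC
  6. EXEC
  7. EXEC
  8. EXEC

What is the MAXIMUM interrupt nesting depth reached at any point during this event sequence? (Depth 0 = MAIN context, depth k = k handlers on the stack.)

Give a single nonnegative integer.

Event 1 (INT 0): INT 0 arrives: push (MAIN, PC=0), enter IRQ0 at PC=0 (depth now 1) [depth=1]
Event 2 (EXEC): [IRQ0] PC=0: DEC 1 -> ACC=-1 [depth=1]
Event 3 (EXEC): [IRQ0] PC=1: IRET -> resume MAIN at PC=0 (depth now 0) [depth=0]
Event 4 (EXEC): [MAIN] PC=0: INC 3 -> ACC=2 [depth=0]
Event 5 (EXEC): [MAIN] PC=1: NOP [depth=0]
Event 6 (EXEC): [MAIN] PC=2: INC 4 -> ACC=6 [depth=0]
Event 7 (EXEC): [MAIN] PC=3: INC 4 -> ACC=10 [depth=0]
Event 8 (EXEC): [MAIN] PC=4: HALT [depth=0]
Max depth observed: 1

Answer: 1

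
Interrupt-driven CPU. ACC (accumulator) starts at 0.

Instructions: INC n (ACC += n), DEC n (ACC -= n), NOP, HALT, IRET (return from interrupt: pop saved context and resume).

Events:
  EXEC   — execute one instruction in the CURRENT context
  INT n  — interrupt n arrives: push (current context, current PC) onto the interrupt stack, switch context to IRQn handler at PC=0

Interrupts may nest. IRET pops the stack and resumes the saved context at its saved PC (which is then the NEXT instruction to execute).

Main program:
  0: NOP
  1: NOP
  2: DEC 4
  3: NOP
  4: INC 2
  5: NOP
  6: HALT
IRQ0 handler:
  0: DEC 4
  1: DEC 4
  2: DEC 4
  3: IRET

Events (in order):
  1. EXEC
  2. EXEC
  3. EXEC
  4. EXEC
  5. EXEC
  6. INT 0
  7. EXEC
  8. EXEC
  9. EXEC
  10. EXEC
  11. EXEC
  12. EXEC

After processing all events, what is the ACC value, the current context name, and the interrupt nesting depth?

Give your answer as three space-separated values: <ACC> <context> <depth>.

Event 1 (EXEC): [MAIN] PC=0: NOP
Event 2 (EXEC): [MAIN] PC=1: NOP
Event 3 (EXEC): [MAIN] PC=2: DEC 4 -> ACC=-4
Event 4 (EXEC): [MAIN] PC=3: NOP
Event 5 (EXEC): [MAIN] PC=4: INC 2 -> ACC=-2
Event 6 (INT 0): INT 0 arrives: push (MAIN, PC=5), enter IRQ0 at PC=0 (depth now 1)
Event 7 (EXEC): [IRQ0] PC=0: DEC 4 -> ACC=-6
Event 8 (EXEC): [IRQ0] PC=1: DEC 4 -> ACC=-10
Event 9 (EXEC): [IRQ0] PC=2: DEC 4 -> ACC=-14
Event 10 (EXEC): [IRQ0] PC=3: IRET -> resume MAIN at PC=5 (depth now 0)
Event 11 (EXEC): [MAIN] PC=5: NOP
Event 12 (EXEC): [MAIN] PC=6: HALT

Answer: -14 MAIN 0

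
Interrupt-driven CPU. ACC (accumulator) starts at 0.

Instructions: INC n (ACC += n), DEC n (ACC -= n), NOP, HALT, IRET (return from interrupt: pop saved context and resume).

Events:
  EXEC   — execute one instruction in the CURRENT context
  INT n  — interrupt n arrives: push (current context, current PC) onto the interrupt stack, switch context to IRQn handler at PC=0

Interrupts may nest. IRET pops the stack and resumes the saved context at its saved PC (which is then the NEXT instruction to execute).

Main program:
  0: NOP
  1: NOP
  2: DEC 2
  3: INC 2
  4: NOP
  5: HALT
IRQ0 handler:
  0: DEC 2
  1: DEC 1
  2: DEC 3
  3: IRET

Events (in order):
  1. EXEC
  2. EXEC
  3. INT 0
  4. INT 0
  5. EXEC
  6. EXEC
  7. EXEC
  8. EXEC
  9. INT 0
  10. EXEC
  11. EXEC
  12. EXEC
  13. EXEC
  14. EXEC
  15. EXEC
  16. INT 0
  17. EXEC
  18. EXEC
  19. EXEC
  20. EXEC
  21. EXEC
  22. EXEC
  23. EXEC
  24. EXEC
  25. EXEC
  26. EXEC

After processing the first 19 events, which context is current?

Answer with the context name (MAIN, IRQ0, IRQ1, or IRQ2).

Answer: IRQ0

Derivation:
Event 1 (EXEC): [MAIN] PC=0: NOP
Event 2 (EXEC): [MAIN] PC=1: NOP
Event 3 (INT 0): INT 0 arrives: push (MAIN, PC=2), enter IRQ0 at PC=0 (depth now 1)
Event 4 (INT 0): INT 0 arrives: push (IRQ0, PC=0), enter IRQ0 at PC=0 (depth now 2)
Event 5 (EXEC): [IRQ0] PC=0: DEC 2 -> ACC=-2
Event 6 (EXEC): [IRQ0] PC=1: DEC 1 -> ACC=-3
Event 7 (EXEC): [IRQ0] PC=2: DEC 3 -> ACC=-6
Event 8 (EXEC): [IRQ0] PC=3: IRET -> resume IRQ0 at PC=0 (depth now 1)
Event 9 (INT 0): INT 0 arrives: push (IRQ0, PC=0), enter IRQ0 at PC=0 (depth now 2)
Event 10 (EXEC): [IRQ0] PC=0: DEC 2 -> ACC=-8
Event 11 (EXEC): [IRQ0] PC=1: DEC 1 -> ACC=-9
Event 12 (EXEC): [IRQ0] PC=2: DEC 3 -> ACC=-12
Event 13 (EXEC): [IRQ0] PC=3: IRET -> resume IRQ0 at PC=0 (depth now 1)
Event 14 (EXEC): [IRQ0] PC=0: DEC 2 -> ACC=-14
Event 15 (EXEC): [IRQ0] PC=1: DEC 1 -> ACC=-15
Event 16 (INT 0): INT 0 arrives: push (IRQ0, PC=2), enter IRQ0 at PC=0 (depth now 2)
Event 17 (EXEC): [IRQ0] PC=0: DEC 2 -> ACC=-17
Event 18 (EXEC): [IRQ0] PC=1: DEC 1 -> ACC=-18
Event 19 (EXEC): [IRQ0] PC=2: DEC 3 -> ACC=-21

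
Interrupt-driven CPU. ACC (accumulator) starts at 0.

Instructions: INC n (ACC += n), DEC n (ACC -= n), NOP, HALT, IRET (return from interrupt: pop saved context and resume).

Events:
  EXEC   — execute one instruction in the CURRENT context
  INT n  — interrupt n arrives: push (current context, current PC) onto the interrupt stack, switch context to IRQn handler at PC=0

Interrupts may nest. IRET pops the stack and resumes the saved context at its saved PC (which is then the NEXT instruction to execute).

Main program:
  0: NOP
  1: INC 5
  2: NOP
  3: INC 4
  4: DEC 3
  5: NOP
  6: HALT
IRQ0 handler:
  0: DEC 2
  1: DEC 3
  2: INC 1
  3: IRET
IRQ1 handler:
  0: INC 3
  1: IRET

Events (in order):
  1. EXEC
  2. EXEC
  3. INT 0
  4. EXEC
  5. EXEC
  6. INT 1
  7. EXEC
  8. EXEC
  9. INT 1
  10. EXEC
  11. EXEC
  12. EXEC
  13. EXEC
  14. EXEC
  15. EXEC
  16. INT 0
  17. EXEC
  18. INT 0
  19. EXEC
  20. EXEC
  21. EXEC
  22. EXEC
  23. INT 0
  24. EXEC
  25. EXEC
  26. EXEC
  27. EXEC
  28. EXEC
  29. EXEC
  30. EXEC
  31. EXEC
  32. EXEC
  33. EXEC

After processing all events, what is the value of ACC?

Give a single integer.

Event 1 (EXEC): [MAIN] PC=0: NOP
Event 2 (EXEC): [MAIN] PC=1: INC 5 -> ACC=5
Event 3 (INT 0): INT 0 arrives: push (MAIN, PC=2), enter IRQ0 at PC=0 (depth now 1)
Event 4 (EXEC): [IRQ0] PC=0: DEC 2 -> ACC=3
Event 5 (EXEC): [IRQ0] PC=1: DEC 3 -> ACC=0
Event 6 (INT 1): INT 1 arrives: push (IRQ0, PC=2), enter IRQ1 at PC=0 (depth now 2)
Event 7 (EXEC): [IRQ1] PC=0: INC 3 -> ACC=3
Event 8 (EXEC): [IRQ1] PC=1: IRET -> resume IRQ0 at PC=2 (depth now 1)
Event 9 (INT 1): INT 1 arrives: push (IRQ0, PC=2), enter IRQ1 at PC=0 (depth now 2)
Event 10 (EXEC): [IRQ1] PC=0: INC 3 -> ACC=6
Event 11 (EXEC): [IRQ1] PC=1: IRET -> resume IRQ0 at PC=2 (depth now 1)
Event 12 (EXEC): [IRQ0] PC=2: INC 1 -> ACC=7
Event 13 (EXEC): [IRQ0] PC=3: IRET -> resume MAIN at PC=2 (depth now 0)
Event 14 (EXEC): [MAIN] PC=2: NOP
Event 15 (EXEC): [MAIN] PC=3: INC 4 -> ACC=11
Event 16 (INT 0): INT 0 arrives: push (MAIN, PC=4), enter IRQ0 at PC=0 (depth now 1)
Event 17 (EXEC): [IRQ0] PC=0: DEC 2 -> ACC=9
Event 18 (INT 0): INT 0 arrives: push (IRQ0, PC=1), enter IRQ0 at PC=0 (depth now 2)
Event 19 (EXEC): [IRQ0] PC=0: DEC 2 -> ACC=7
Event 20 (EXEC): [IRQ0] PC=1: DEC 3 -> ACC=4
Event 21 (EXEC): [IRQ0] PC=2: INC 1 -> ACC=5
Event 22 (EXEC): [IRQ0] PC=3: IRET -> resume IRQ0 at PC=1 (depth now 1)
Event 23 (INT 0): INT 0 arrives: push (IRQ0, PC=1), enter IRQ0 at PC=0 (depth now 2)
Event 24 (EXEC): [IRQ0] PC=0: DEC 2 -> ACC=3
Event 25 (EXEC): [IRQ0] PC=1: DEC 3 -> ACC=0
Event 26 (EXEC): [IRQ0] PC=2: INC 1 -> ACC=1
Event 27 (EXEC): [IRQ0] PC=3: IRET -> resume IRQ0 at PC=1 (depth now 1)
Event 28 (EXEC): [IRQ0] PC=1: DEC 3 -> ACC=-2
Event 29 (EXEC): [IRQ0] PC=2: INC 1 -> ACC=-1
Event 30 (EXEC): [IRQ0] PC=3: IRET -> resume MAIN at PC=4 (depth now 0)
Event 31 (EXEC): [MAIN] PC=4: DEC 3 -> ACC=-4
Event 32 (EXEC): [MAIN] PC=5: NOP
Event 33 (EXEC): [MAIN] PC=6: HALT

Answer: -4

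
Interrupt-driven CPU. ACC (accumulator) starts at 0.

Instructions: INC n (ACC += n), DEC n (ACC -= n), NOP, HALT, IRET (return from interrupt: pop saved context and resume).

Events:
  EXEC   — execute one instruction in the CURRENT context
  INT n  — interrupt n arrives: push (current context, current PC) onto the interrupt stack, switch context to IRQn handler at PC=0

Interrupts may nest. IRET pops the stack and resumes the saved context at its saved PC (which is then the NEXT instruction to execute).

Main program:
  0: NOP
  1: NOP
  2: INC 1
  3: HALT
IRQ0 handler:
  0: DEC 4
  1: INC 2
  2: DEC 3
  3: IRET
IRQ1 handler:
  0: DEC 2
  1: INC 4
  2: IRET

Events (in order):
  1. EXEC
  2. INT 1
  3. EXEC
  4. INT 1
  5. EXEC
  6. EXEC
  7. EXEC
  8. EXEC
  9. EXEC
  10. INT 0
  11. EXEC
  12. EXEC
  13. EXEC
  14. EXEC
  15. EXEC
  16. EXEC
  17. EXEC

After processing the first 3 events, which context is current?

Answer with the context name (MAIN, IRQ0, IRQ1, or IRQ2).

Event 1 (EXEC): [MAIN] PC=0: NOP
Event 2 (INT 1): INT 1 arrives: push (MAIN, PC=1), enter IRQ1 at PC=0 (depth now 1)
Event 3 (EXEC): [IRQ1] PC=0: DEC 2 -> ACC=-2

Answer: IRQ1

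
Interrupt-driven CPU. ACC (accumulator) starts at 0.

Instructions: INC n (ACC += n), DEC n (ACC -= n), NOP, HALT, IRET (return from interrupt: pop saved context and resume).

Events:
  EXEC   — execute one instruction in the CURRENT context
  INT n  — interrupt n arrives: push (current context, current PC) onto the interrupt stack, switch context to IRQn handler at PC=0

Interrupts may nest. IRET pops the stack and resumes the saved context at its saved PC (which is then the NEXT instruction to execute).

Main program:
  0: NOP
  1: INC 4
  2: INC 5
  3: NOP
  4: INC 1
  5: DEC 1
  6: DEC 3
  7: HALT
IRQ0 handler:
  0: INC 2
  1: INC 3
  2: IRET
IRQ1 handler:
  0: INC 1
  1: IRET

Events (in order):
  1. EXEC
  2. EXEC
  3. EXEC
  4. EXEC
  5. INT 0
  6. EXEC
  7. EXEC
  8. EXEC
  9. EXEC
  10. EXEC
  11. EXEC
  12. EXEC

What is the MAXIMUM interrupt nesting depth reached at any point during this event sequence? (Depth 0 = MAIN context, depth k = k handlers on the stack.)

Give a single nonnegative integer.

Answer: 1

Derivation:
Event 1 (EXEC): [MAIN] PC=0: NOP [depth=0]
Event 2 (EXEC): [MAIN] PC=1: INC 4 -> ACC=4 [depth=0]
Event 3 (EXEC): [MAIN] PC=2: INC 5 -> ACC=9 [depth=0]
Event 4 (EXEC): [MAIN] PC=3: NOP [depth=0]
Event 5 (INT 0): INT 0 arrives: push (MAIN, PC=4), enter IRQ0 at PC=0 (depth now 1) [depth=1]
Event 6 (EXEC): [IRQ0] PC=0: INC 2 -> ACC=11 [depth=1]
Event 7 (EXEC): [IRQ0] PC=1: INC 3 -> ACC=14 [depth=1]
Event 8 (EXEC): [IRQ0] PC=2: IRET -> resume MAIN at PC=4 (depth now 0) [depth=0]
Event 9 (EXEC): [MAIN] PC=4: INC 1 -> ACC=15 [depth=0]
Event 10 (EXEC): [MAIN] PC=5: DEC 1 -> ACC=14 [depth=0]
Event 11 (EXEC): [MAIN] PC=6: DEC 3 -> ACC=11 [depth=0]
Event 12 (EXEC): [MAIN] PC=7: HALT [depth=0]
Max depth observed: 1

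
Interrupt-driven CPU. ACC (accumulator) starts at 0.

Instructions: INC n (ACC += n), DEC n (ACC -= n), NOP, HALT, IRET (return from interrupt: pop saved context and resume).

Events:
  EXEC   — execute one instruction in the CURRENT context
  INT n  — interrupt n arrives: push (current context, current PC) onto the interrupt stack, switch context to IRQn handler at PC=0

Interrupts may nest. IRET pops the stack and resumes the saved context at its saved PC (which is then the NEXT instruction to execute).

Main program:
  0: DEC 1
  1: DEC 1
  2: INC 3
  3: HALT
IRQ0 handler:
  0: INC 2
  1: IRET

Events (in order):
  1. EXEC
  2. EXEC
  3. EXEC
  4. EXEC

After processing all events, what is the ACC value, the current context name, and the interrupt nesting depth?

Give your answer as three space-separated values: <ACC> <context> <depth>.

Answer: 1 MAIN 0

Derivation:
Event 1 (EXEC): [MAIN] PC=0: DEC 1 -> ACC=-1
Event 2 (EXEC): [MAIN] PC=1: DEC 1 -> ACC=-2
Event 3 (EXEC): [MAIN] PC=2: INC 3 -> ACC=1
Event 4 (EXEC): [MAIN] PC=3: HALT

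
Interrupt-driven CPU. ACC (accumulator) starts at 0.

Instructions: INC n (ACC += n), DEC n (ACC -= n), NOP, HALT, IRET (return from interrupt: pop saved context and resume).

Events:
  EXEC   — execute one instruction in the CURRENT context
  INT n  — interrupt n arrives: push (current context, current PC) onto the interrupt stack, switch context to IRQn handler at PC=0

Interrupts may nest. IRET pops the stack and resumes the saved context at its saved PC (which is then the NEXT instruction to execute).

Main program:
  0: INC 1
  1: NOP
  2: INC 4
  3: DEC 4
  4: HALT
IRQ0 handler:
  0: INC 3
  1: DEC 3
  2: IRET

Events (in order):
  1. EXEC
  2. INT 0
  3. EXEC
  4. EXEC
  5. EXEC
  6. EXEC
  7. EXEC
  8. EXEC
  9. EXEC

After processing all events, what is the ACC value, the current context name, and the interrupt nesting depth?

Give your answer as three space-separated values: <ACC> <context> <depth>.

Event 1 (EXEC): [MAIN] PC=0: INC 1 -> ACC=1
Event 2 (INT 0): INT 0 arrives: push (MAIN, PC=1), enter IRQ0 at PC=0 (depth now 1)
Event 3 (EXEC): [IRQ0] PC=0: INC 3 -> ACC=4
Event 4 (EXEC): [IRQ0] PC=1: DEC 3 -> ACC=1
Event 5 (EXEC): [IRQ0] PC=2: IRET -> resume MAIN at PC=1 (depth now 0)
Event 6 (EXEC): [MAIN] PC=1: NOP
Event 7 (EXEC): [MAIN] PC=2: INC 4 -> ACC=5
Event 8 (EXEC): [MAIN] PC=3: DEC 4 -> ACC=1
Event 9 (EXEC): [MAIN] PC=4: HALT

Answer: 1 MAIN 0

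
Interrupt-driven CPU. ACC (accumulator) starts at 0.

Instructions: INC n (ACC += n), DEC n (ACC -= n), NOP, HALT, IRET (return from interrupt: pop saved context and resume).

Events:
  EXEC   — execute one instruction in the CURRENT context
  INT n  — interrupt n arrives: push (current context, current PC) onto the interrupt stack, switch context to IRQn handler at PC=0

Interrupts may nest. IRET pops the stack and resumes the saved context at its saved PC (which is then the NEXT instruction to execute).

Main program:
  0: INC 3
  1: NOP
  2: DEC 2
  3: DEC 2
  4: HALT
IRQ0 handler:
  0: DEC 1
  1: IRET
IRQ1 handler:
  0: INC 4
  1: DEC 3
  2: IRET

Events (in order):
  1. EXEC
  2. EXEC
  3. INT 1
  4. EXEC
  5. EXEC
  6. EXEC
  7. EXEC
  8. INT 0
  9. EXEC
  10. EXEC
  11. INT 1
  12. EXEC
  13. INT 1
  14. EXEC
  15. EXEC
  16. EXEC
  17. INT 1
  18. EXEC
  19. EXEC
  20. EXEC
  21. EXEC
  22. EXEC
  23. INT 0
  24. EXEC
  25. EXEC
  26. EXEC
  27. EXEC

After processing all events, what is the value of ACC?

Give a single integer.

Answer: 1

Derivation:
Event 1 (EXEC): [MAIN] PC=0: INC 3 -> ACC=3
Event 2 (EXEC): [MAIN] PC=1: NOP
Event 3 (INT 1): INT 1 arrives: push (MAIN, PC=2), enter IRQ1 at PC=0 (depth now 1)
Event 4 (EXEC): [IRQ1] PC=0: INC 4 -> ACC=7
Event 5 (EXEC): [IRQ1] PC=1: DEC 3 -> ACC=4
Event 6 (EXEC): [IRQ1] PC=2: IRET -> resume MAIN at PC=2 (depth now 0)
Event 7 (EXEC): [MAIN] PC=2: DEC 2 -> ACC=2
Event 8 (INT 0): INT 0 arrives: push (MAIN, PC=3), enter IRQ0 at PC=0 (depth now 1)
Event 9 (EXEC): [IRQ0] PC=0: DEC 1 -> ACC=1
Event 10 (EXEC): [IRQ0] PC=1: IRET -> resume MAIN at PC=3 (depth now 0)
Event 11 (INT 1): INT 1 arrives: push (MAIN, PC=3), enter IRQ1 at PC=0 (depth now 1)
Event 12 (EXEC): [IRQ1] PC=0: INC 4 -> ACC=5
Event 13 (INT 1): INT 1 arrives: push (IRQ1, PC=1), enter IRQ1 at PC=0 (depth now 2)
Event 14 (EXEC): [IRQ1] PC=0: INC 4 -> ACC=9
Event 15 (EXEC): [IRQ1] PC=1: DEC 3 -> ACC=6
Event 16 (EXEC): [IRQ1] PC=2: IRET -> resume IRQ1 at PC=1 (depth now 1)
Event 17 (INT 1): INT 1 arrives: push (IRQ1, PC=1), enter IRQ1 at PC=0 (depth now 2)
Event 18 (EXEC): [IRQ1] PC=0: INC 4 -> ACC=10
Event 19 (EXEC): [IRQ1] PC=1: DEC 3 -> ACC=7
Event 20 (EXEC): [IRQ1] PC=2: IRET -> resume IRQ1 at PC=1 (depth now 1)
Event 21 (EXEC): [IRQ1] PC=1: DEC 3 -> ACC=4
Event 22 (EXEC): [IRQ1] PC=2: IRET -> resume MAIN at PC=3 (depth now 0)
Event 23 (INT 0): INT 0 arrives: push (MAIN, PC=3), enter IRQ0 at PC=0 (depth now 1)
Event 24 (EXEC): [IRQ0] PC=0: DEC 1 -> ACC=3
Event 25 (EXEC): [IRQ0] PC=1: IRET -> resume MAIN at PC=3 (depth now 0)
Event 26 (EXEC): [MAIN] PC=3: DEC 2 -> ACC=1
Event 27 (EXEC): [MAIN] PC=4: HALT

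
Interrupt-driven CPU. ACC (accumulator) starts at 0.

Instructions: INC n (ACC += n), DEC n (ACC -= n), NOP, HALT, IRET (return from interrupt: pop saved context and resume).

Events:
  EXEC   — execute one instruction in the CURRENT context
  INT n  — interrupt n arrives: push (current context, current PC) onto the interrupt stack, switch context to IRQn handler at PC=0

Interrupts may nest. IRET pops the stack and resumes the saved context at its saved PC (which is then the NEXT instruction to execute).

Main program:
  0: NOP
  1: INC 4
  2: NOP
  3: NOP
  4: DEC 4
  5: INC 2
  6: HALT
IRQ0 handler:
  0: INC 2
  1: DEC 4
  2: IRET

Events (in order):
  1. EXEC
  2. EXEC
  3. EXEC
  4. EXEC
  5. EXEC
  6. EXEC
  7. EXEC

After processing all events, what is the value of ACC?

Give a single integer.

Answer: 2

Derivation:
Event 1 (EXEC): [MAIN] PC=0: NOP
Event 2 (EXEC): [MAIN] PC=1: INC 4 -> ACC=4
Event 3 (EXEC): [MAIN] PC=2: NOP
Event 4 (EXEC): [MAIN] PC=3: NOP
Event 5 (EXEC): [MAIN] PC=4: DEC 4 -> ACC=0
Event 6 (EXEC): [MAIN] PC=5: INC 2 -> ACC=2
Event 7 (EXEC): [MAIN] PC=6: HALT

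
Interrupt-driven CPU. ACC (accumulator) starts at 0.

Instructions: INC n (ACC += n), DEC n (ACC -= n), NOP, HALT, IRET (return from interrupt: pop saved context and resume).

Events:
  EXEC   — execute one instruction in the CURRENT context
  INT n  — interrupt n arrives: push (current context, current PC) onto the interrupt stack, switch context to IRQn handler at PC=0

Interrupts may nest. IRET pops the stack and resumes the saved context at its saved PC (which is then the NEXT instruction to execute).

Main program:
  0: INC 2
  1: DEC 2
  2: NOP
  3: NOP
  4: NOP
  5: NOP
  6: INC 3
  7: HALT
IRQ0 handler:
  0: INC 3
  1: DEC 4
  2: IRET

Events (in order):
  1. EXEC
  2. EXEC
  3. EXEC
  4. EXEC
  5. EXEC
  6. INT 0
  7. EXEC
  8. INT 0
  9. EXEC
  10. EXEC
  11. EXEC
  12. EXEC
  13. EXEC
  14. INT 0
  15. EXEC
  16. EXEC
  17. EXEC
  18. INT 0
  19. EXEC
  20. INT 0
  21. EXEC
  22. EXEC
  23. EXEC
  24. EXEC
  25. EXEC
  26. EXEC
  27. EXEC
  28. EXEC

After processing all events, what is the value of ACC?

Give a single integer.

Answer: -2

Derivation:
Event 1 (EXEC): [MAIN] PC=0: INC 2 -> ACC=2
Event 2 (EXEC): [MAIN] PC=1: DEC 2 -> ACC=0
Event 3 (EXEC): [MAIN] PC=2: NOP
Event 4 (EXEC): [MAIN] PC=3: NOP
Event 5 (EXEC): [MAIN] PC=4: NOP
Event 6 (INT 0): INT 0 arrives: push (MAIN, PC=5), enter IRQ0 at PC=0 (depth now 1)
Event 7 (EXEC): [IRQ0] PC=0: INC 3 -> ACC=3
Event 8 (INT 0): INT 0 arrives: push (IRQ0, PC=1), enter IRQ0 at PC=0 (depth now 2)
Event 9 (EXEC): [IRQ0] PC=0: INC 3 -> ACC=6
Event 10 (EXEC): [IRQ0] PC=1: DEC 4 -> ACC=2
Event 11 (EXEC): [IRQ0] PC=2: IRET -> resume IRQ0 at PC=1 (depth now 1)
Event 12 (EXEC): [IRQ0] PC=1: DEC 4 -> ACC=-2
Event 13 (EXEC): [IRQ0] PC=2: IRET -> resume MAIN at PC=5 (depth now 0)
Event 14 (INT 0): INT 0 arrives: push (MAIN, PC=5), enter IRQ0 at PC=0 (depth now 1)
Event 15 (EXEC): [IRQ0] PC=0: INC 3 -> ACC=1
Event 16 (EXEC): [IRQ0] PC=1: DEC 4 -> ACC=-3
Event 17 (EXEC): [IRQ0] PC=2: IRET -> resume MAIN at PC=5 (depth now 0)
Event 18 (INT 0): INT 0 arrives: push (MAIN, PC=5), enter IRQ0 at PC=0 (depth now 1)
Event 19 (EXEC): [IRQ0] PC=0: INC 3 -> ACC=0
Event 20 (INT 0): INT 0 arrives: push (IRQ0, PC=1), enter IRQ0 at PC=0 (depth now 2)
Event 21 (EXEC): [IRQ0] PC=0: INC 3 -> ACC=3
Event 22 (EXEC): [IRQ0] PC=1: DEC 4 -> ACC=-1
Event 23 (EXEC): [IRQ0] PC=2: IRET -> resume IRQ0 at PC=1 (depth now 1)
Event 24 (EXEC): [IRQ0] PC=1: DEC 4 -> ACC=-5
Event 25 (EXEC): [IRQ0] PC=2: IRET -> resume MAIN at PC=5 (depth now 0)
Event 26 (EXEC): [MAIN] PC=5: NOP
Event 27 (EXEC): [MAIN] PC=6: INC 3 -> ACC=-2
Event 28 (EXEC): [MAIN] PC=7: HALT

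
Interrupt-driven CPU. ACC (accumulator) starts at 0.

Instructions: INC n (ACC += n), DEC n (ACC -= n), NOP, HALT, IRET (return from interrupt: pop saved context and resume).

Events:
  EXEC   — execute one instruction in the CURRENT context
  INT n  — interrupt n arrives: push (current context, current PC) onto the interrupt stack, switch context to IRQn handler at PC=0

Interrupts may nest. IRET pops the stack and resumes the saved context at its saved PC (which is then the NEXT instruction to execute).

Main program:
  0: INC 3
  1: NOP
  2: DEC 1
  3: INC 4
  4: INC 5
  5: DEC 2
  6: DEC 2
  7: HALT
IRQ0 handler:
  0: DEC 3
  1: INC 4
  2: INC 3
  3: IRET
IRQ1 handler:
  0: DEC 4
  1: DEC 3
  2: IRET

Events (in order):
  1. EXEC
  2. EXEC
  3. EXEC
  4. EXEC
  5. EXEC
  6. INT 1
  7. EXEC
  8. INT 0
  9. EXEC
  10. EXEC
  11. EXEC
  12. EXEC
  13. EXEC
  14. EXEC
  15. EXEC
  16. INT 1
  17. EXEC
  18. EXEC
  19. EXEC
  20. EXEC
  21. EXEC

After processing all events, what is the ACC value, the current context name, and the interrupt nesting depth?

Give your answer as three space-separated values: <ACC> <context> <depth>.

Answer: -3 MAIN 0

Derivation:
Event 1 (EXEC): [MAIN] PC=0: INC 3 -> ACC=3
Event 2 (EXEC): [MAIN] PC=1: NOP
Event 3 (EXEC): [MAIN] PC=2: DEC 1 -> ACC=2
Event 4 (EXEC): [MAIN] PC=3: INC 4 -> ACC=6
Event 5 (EXEC): [MAIN] PC=4: INC 5 -> ACC=11
Event 6 (INT 1): INT 1 arrives: push (MAIN, PC=5), enter IRQ1 at PC=0 (depth now 1)
Event 7 (EXEC): [IRQ1] PC=0: DEC 4 -> ACC=7
Event 8 (INT 0): INT 0 arrives: push (IRQ1, PC=1), enter IRQ0 at PC=0 (depth now 2)
Event 9 (EXEC): [IRQ0] PC=0: DEC 3 -> ACC=4
Event 10 (EXEC): [IRQ0] PC=1: INC 4 -> ACC=8
Event 11 (EXEC): [IRQ0] PC=2: INC 3 -> ACC=11
Event 12 (EXEC): [IRQ0] PC=3: IRET -> resume IRQ1 at PC=1 (depth now 1)
Event 13 (EXEC): [IRQ1] PC=1: DEC 3 -> ACC=8
Event 14 (EXEC): [IRQ1] PC=2: IRET -> resume MAIN at PC=5 (depth now 0)
Event 15 (EXEC): [MAIN] PC=5: DEC 2 -> ACC=6
Event 16 (INT 1): INT 1 arrives: push (MAIN, PC=6), enter IRQ1 at PC=0 (depth now 1)
Event 17 (EXEC): [IRQ1] PC=0: DEC 4 -> ACC=2
Event 18 (EXEC): [IRQ1] PC=1: DEC 3 -> ACC=-1
Event 19 (EXEC): [IRQ1] PC=2: IRET -> resume MAIN at PC=6 (depth now 0)
Event 20 (EXEC): [MAIN] PC=6: DEC 2 -> ACC=-3
Event 21 (EXEC): [MAIN] PC=7: HALT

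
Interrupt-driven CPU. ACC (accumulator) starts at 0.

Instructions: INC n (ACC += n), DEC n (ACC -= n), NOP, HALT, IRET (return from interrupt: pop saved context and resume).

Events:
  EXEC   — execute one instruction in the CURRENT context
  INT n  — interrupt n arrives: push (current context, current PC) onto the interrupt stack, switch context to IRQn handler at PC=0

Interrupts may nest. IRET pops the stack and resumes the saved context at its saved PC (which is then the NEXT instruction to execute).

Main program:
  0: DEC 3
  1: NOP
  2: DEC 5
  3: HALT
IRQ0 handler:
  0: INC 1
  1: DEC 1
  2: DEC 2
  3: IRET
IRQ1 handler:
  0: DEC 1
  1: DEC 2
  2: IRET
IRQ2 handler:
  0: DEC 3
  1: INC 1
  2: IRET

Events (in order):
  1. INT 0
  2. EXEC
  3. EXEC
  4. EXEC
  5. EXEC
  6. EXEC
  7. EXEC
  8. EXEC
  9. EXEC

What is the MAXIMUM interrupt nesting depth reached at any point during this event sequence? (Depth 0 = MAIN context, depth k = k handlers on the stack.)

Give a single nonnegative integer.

Event 1 (INT 0): INT 0 arrives: push (MAIN, PC=0), enter IRQ0 at PC=0 (depth now 1) [depth=1]
Event 2 (EXEC): [IRQ0] PC=0: INC 1 -> ACC=1 [depth=1]
Event 3 (EXEC): [IRQ0] PC=1: DEC 1 -> ACC=0 [depth=1]
Event 4 (EXEC): [IRQ0] PC=2: DEC 2 -> ACC=-2 [depth=1]
Event 5 (EXEC): [IRQ0] PC=3: IRET -> resume MAIN at PC=0 (depth now 0) [depth=0]
Event 6 (EXEC): [MAIN] PC=0: DEC 3 -> ACC=-5 [depth=0]
Event 7 (EXEC): [MAIN] PC=1: NOP [depth=0]
Event 8 (EXEC): [MAIN] PC=2: DEC 5 -> ACC=-10 [depth=0]
Event 9 (EXEC): [MAIN] PC=3: HALT [depth=0]
Max depth observed: 1

Answer: 1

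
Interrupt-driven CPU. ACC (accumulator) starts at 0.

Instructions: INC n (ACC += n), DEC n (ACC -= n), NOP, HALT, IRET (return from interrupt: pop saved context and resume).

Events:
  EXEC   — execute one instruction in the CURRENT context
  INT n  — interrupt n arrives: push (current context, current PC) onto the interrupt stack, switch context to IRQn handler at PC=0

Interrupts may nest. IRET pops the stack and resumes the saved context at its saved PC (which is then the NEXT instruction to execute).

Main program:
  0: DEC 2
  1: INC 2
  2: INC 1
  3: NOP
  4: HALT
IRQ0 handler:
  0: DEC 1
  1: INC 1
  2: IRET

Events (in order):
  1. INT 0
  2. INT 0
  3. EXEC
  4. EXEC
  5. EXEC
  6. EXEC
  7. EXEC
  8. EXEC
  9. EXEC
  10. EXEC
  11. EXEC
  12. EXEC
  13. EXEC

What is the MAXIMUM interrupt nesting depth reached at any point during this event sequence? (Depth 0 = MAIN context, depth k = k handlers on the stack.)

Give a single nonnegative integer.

Answer: 2

Derivation:
Event 1 (INT 0): INT 0 arrives: push (MAIN, PC=0), enter IRQ0 at PC=0 (depth now 1) [depth=1]
Event 2 (INT 0): INT 0 arrives: push (IRQ0, PC=0), enter IRQ0 at PC=0 (depth now 2) [depth=2]
Event 3 (EXEC): [IRQ0] PC=0: DEC 1 -> ACC=-1 [depth=2]
Event 4 (EXEC): [IRQ0] PC=1: INC 1 -> ACC=0 [depth=2]
Event 5 (EXEC): [IRQ0] PC=2: IRET -> resume IRQ0 at PC=0 (depth now 1) [depth=1]
Event 6 (EXEC): [IRQ0] PC=0: DEC 1 -> ACC=-1 [depth=1]
Event 7 (EXEC): [IRQ0] PC=1: INC 1 -> ACC=0 [depth=1]
Event 8 (EXEC): [IRQ0] PC=2: IRET -> resume MAIN at PC=0 (depth now 0) [depth=0]
Event 9 (EXEC): [MAIN] PC=0: DEC 2 -> ACC=-2 [depth=0]
Event 10 (EXEC): [MAIN] PC=1: INC 2 -> ACC=0 [depth=0]
Event 11 (EXEC): [MAIN] PC=2: INC 1 -> ACC=1 [depth=0]
Event 12 (EXEC): [MAIN] PC=3: NOP [depth=0]
Event 13 (EXEC): [MAIN] PC=4: HALT [depth=0]
Max depth observed: 2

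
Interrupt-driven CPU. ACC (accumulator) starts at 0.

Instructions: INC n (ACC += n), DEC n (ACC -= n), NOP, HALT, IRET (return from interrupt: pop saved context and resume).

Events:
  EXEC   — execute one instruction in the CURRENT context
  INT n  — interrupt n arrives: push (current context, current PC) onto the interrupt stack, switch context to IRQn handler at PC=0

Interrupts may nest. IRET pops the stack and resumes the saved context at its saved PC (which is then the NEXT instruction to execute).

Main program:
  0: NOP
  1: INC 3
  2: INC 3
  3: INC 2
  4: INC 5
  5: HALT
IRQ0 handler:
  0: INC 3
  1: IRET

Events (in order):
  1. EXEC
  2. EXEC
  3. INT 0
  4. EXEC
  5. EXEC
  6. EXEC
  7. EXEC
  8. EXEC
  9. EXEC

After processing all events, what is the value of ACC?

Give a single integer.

Answer: 16

Derivation:
Event 1 (EXEC): [MAIN] PC=0: NOP
Event 2 (EXEC): [MAIN] PC=1: INC 3 -> ACC=3
Event 3 (INT 0): INT 0 arrives: push (MAIN, PC=2), enter IRQ0 at PC=0 (depth now 1)
Event 4 (EXEC): [IRQ0] PC=0: INC 3 -> ACC=6
Event 5 (EXEC): [IRQ0] PC=1: IRET -> resume MAIN at PC=2 (depth now 0)
Event 6 (EXEC): [MAIN] PC=2: INC 3 -> ACC=9
Event 7 (EXEC): [MAIN] PC=3: INC 2 -> ACC=11
Event 8 (EXEC): [MAIN] PC=4: INC 5 -> ACC=16
Event 9 (EXEC): [MAIN] PC=5: HALT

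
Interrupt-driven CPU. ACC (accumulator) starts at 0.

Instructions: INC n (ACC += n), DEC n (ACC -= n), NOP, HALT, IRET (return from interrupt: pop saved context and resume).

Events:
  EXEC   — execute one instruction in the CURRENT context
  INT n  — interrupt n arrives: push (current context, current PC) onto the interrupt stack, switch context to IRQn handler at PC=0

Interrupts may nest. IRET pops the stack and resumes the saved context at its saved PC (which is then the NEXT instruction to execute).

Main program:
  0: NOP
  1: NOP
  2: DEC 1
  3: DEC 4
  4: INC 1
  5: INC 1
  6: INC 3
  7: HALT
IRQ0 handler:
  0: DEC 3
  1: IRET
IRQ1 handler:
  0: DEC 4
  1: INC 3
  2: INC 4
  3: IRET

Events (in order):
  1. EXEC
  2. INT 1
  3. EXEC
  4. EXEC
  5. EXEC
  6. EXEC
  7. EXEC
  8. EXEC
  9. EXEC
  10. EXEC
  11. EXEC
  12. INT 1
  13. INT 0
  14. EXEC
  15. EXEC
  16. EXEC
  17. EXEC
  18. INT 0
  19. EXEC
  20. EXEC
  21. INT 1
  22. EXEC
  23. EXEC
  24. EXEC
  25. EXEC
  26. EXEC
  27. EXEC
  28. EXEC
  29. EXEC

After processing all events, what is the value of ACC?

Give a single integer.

Event 1 (EXEC): [MAIN] PC=0: NOP
Event 2 (INT 1): INT 1 arrives: push (MAIN, PC=1), enter IRQ1 at PC=0 (depth now 1)
Event 3 (EXEC): [IRQ1] PC=0: DEC 4 -> ACC=-4
Event 4 (EXEC): [IRQ1] PC=1: INC 3 -> ACC=-1
Event 5 (EXEC): [IRQ1] PC=2: INC 4 -> ACC=3
Event 6 (EXEC): [IRQ1] PC=3: IRET -> resume MAIN at PC=1 (depth now 0)
Event 7 (EXEC): [MAIN] PC=1: NOP
Event 8 (EXEC): [MAIN] PC=2: DEC 1 -> ACC=2
Event 9 (EXEC): [MAIN] PC=3: DEC 4 -> ACC=-2
Event 10 (EXEC): [MAIN] PC=4: INC 1 -> ACC=-1
Event 11 (EXEC): [MAIN] PC=5: INC 1 -> ACC=0
Event 12 (INT 1): INT 1 arrives: push (MAIN, PC=6), enter IRQ1 at PC=0 (depth now 1)
Event 13 (INT 0): INT 0 arrives: push (IRQ1, PC=0), enter IRQ0 at PC=0 (depth now 2)
Event 14 (EXEC): [IRQ0] PC=0: DEC 3 -> ACC=-3
Event 15 (EXEC): [IRQ0] PC=1: IRET -> resume IRQ1 at PC=0 (depth now 1)
Event 16 (EXEC): [IRQ1] PC=0: DEC 4 -> ACC=-7
Event 17 (EXEC): [IRQ1] PC=1: INC 3 -> ACC=-4
Event 18 (INT 0): INT 0 arrives: push (IRQ1, PC=2), enter IRQ0 at PC=0 (depth now 2)
Event 19 (EXEC): [IRQ0] PC=0: DEC 3 -> ACC=-7
Event 20 (EXEC): [IRQ0] PC=1: IRET -> resume IRQ1 at PC=2 (depth now 1)
Event 21 (INT 1): INT 1 arrives: push (IRQ1, PC=2), enter IRQ1 at PC=0 (depth now 2)
Event 22 (EXEC): [IRQ1] PC=0: DEC 4 -> ACC=-11
Event 23 (EXEC): [IRQ1] PC=1: INC 3 -> ACC=-8
Event 24 (EXEC): [IRQ1] PC=2: INC 4 -> ACC=-4
Event 25 (EXEC): [IRQ1] PC=3: IRET -> resume IRQ1 at PC=2 (depth now 1)
Event 26 (EXEC): [IRQ1] PC=2: INC 4 -> ACC=0
Event 27 (EXEC): [IRQ1] PC=3: IRET -> resume MAIN at PC=6 (depth now 0)
Event 28 (EXEC): [MAIN] PC=6: INC 3 -> ACC=3
Event 29 (EXEC): [MAIN] PC=7: HALT

Answer: 3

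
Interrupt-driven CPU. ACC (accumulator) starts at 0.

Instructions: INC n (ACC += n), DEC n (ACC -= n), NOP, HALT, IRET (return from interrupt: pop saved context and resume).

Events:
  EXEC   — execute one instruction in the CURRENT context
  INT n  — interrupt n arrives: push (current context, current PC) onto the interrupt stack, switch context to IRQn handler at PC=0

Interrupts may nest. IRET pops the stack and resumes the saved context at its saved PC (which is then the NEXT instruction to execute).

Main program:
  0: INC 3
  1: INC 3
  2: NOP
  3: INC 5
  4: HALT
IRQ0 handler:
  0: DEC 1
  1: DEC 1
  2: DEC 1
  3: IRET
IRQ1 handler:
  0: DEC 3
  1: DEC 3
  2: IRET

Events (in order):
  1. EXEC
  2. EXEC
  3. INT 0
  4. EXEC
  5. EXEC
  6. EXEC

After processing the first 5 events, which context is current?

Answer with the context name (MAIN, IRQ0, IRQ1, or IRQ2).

Answer: IRQ0

Derivation:
Event 1 (EXEC): [MAIN] PC=0: INC 3 -> ACC=3
Event 2 (EXEC): [MAIN] PC=1: INC 3 -> ACC=6
Event 3 (INT 0): INT 0 arrives: push (MAIN, PC=2), enter IRQ0 at PC=0 (depth now 1)
Event 4 (EXEC): [IRQ0] PC=0: DEC 1 -> ACC=5
Event 5 (EXEC): [IRQ0] PC=1: DEC 1 -> ACC=4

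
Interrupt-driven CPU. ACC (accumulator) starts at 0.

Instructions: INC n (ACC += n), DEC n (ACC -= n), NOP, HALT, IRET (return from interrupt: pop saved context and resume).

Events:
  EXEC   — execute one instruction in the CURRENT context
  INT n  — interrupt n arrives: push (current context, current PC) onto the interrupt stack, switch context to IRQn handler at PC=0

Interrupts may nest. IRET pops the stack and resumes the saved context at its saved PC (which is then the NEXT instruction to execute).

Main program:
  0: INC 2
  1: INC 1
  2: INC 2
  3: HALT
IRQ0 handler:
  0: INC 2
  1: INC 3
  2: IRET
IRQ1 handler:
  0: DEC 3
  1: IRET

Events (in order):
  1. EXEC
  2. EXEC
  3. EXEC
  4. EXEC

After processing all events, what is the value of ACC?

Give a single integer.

Answer: 5

Derivation:
Event 1 (EXEC): [MAIN] PC=0: INC 2 -> ACC=2
Event 2 (EXEC): [MAIN] PC=1: INC 1 -> ACC=3
Event 3 (EXEC): [MAIN] PC=2: INC 2 -> ACC=5
Event 4 (EXEC): [MAIN] PC=3: HALT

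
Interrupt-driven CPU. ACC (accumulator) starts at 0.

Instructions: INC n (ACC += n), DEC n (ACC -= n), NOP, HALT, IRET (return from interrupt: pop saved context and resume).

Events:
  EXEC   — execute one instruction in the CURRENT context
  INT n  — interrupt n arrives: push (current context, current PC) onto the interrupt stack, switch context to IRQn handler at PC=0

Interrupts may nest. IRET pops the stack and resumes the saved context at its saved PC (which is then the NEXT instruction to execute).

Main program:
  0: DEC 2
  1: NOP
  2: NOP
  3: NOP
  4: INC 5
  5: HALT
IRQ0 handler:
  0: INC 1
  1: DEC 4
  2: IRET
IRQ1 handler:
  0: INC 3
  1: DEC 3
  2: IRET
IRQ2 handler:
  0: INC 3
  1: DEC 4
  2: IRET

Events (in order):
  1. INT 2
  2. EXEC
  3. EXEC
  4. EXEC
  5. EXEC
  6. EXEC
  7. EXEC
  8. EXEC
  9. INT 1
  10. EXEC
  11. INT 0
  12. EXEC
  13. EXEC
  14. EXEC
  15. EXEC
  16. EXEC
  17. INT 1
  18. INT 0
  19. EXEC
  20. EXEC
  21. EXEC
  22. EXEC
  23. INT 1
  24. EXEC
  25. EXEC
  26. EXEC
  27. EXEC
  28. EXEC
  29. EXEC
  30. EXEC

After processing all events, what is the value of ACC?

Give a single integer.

Event 1 (INT 2): INT 2 arrives: push (MAIN, PC=0), enter IRQ2 at PC=0 (depth now 1)
Event 2 (EXEC): [IRQ2] PC=0: INC 3 -> ACC=3
Event 3 (EXEC): [IRQ2] PC=1: DEC 4 -> ACC=-1
Event 4 (EXEC): [IRQ2] PC=2: IRET -> resume MAIN at PC=0 (depth now 0)
Event 5 (EXEC): [MAIN] PC=0: DEC 2 -> ACC=-3
Event 6 (EXEC): [MAIN] PC=1: NOP
Event 7 (EXEC): [MAIN] PC=2: NOP
Event 8 (EXEC): [MAIN] PC=3: NOP
Event 9 (INT 1): INT 1 arrives: push (MAIN, PC=4), enter IRQ1 at PC=0 (depth now 1)
Event 10 (EXEC): [IRQ1] PC=0: INC 3 -> ACC=0
Event 11 (INT 0): INT 0 arrives: push (IRQ1, PC=1), enter IRQ0 at PC=0 (depth now 2)
Event 12 (EXEC): [IRQ0] PC=0: INC 1 -> ACC=1
Event 13 (EXEC): [IRQ0] PC=1: DEC 4 -> ACC=-3
Event 14 (EXEC): [IRQ0] PC=2: IRET -> resume IRQ1 at PC=1 (depth now 1)
Event 15 (EXEC): [IRQ1] PC=1: DEC 3 -> ACC=-6
Event 16 (EXEC): [IRQ1] PC=2: IRET -> resume MAIN at PC=4 (depth now 0)
Event 17 (INT 1): INT 1 arrives: push (MAIN, PC=4), enter IRQ1 at PC=0 (depth now 1)
Event 18 (INT 0): INT 0 arrives: push (IRQ1, PC=0), enter IRQ0 at PC=0 (depth now 2)
Event 19 (EXEC): [IRQ0] PC=0: INC 1 -> ACC=-5
Event 20 (EXEC): [IRQ0] PC=1: DEC 4 -> ACC=-9
Event 21 (EXEC): [IRQ0] PC=2: IRET -> resume IRQ1 at PC=0 (depth now 1)
Event 22 (EXEC): [IRQ1] PC=0: INC 3 -> ACC=-6
Event 23 (INT 1): INT 1 arrives: push (IRQ1, PC=1), enter IRQ1 at PC=0 (depth now 2)
Event 24 (EXEC): [IRQ1] PC=0: INC 3 -> ACC=-3
Event 25 (EXEC): [IRQ1] PC=1: DEC 3 -> ACC=-6
Event 26 (EXEC): [IRQ1] PC=2: IRET -> resume IRQ1 at PC=1 (depth now 1)
Event 27 (EXEC): [IRQ1] PC=1: DEC 3 -> ACC=-9
Event 28 (EXEC): [IRQ1] PC=2: IRET -> resume MAIN at PC=4 (depth now 0)
Event 29 (EXEC): [MAIN] PC=4: INC 5 -> ACC=-4
Event 30 (EXEC): [MAIN] PC=5: HALT

Answer: -4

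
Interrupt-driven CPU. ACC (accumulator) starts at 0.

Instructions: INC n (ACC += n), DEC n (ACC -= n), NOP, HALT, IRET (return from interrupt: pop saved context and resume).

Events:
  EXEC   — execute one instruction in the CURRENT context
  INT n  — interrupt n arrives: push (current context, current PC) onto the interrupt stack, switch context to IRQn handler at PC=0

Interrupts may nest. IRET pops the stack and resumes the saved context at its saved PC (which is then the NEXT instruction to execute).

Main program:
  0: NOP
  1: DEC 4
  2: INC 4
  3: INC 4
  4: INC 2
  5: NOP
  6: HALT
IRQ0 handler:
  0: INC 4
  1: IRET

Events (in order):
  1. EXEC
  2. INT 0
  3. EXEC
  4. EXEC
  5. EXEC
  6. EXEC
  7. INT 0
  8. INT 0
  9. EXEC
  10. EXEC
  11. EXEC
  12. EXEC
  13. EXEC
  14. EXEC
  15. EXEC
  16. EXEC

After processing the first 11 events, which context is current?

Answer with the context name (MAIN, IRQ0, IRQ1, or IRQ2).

Answer: IRQ0

Derivation:
Event 1 (EXEC): [MAIN] PC=0: NOP
Event 2 (INT 0): INT 0 arrives: push (MAIN, PC=1), enter IRQ0 at PC=0 (depth now 1)
Event 3 (EXEC): [IRQ0] PC=0: INC 4 -> ACC=4
Event 4 (EXEC): [IRQ0] PC=1: IRET -> resume MAIN at PC=1 (depth now 0)
Event 5 (EXEC): [MAIN] PC=1: DEC 4 -> ACC=0
Event 6 (EXEC): [MAIN] PC=2: INC 4 -> ACC=4
Event 7 (INT 0): INT 0 arrives: push (MAIN, PC=3), enter IRQ0 at PC=0 (depth now 1)
Event 8 (INT 0): INT 0 arrives: push (IRQ0, PC=0), enter IRQ0 at PC=0 (depth now 2)
Event 9 (EXEC): [IRQ0] PC=0: INC 4 -> ACC=8
Event 10 (EXEC): [IRQ0] PC=1: IRET -> resume IRQ0 at PC=0 (depth now 1)
Event 11 (EXEC): [IRQ0] PC=0: INC 4 -> ACC=12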